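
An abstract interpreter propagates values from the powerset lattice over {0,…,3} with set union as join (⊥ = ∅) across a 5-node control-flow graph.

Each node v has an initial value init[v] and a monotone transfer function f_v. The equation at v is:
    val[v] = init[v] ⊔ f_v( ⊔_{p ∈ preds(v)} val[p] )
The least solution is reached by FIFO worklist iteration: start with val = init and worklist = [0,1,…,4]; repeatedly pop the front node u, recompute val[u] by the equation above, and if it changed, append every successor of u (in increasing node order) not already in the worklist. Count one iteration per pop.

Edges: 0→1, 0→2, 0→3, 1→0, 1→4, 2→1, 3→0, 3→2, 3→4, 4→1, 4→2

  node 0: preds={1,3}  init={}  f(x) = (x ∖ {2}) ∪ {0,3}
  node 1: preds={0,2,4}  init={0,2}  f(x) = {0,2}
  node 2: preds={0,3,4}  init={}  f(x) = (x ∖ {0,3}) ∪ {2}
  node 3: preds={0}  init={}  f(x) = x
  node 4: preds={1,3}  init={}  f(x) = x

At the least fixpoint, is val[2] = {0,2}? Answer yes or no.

no

Worklist (8 pops):
  #1 pop 0: in={0,2} → {0,3} (was {}); enqueue []
  #2 pop 1: in={0,3} → {0,2} (no change)
  #3 pop 2: in={0,3} → {2} (was {}); enqueue [1]
  #4 pop 3: in={0,3} → {0,3} (was {}); enqueue [0,2]
  #5 pop 4: in={0,2,3} → {0,2,3} (was {}); enqueue []
  #6 pop 1: in={0,2,3} → {0,2} (no change)
  #7 pop 0: in={0,2,3} → {0,3} (no change)
  #8 pop 2: in={0,2,3} → {2} (no change)

Fixpoint:
  val[0] = {0,3}
  val[1] = {0,2}
  val[2] = {2}
  val[3] = {0,3}
  val[4] = {0,2,3}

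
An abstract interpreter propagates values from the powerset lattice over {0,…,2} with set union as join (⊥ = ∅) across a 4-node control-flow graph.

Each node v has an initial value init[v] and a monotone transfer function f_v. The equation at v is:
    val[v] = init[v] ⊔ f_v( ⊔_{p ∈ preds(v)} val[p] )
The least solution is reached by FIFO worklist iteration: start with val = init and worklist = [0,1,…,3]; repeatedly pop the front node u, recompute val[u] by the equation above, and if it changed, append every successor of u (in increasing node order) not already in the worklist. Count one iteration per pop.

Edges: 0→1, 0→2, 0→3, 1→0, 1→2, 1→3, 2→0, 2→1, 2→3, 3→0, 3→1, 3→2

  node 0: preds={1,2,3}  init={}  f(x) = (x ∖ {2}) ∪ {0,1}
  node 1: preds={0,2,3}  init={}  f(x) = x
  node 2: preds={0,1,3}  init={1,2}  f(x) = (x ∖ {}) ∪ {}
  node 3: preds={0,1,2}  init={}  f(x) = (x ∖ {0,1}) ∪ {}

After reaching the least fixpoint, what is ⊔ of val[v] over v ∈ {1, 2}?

{0,1,2}

Worklist (7 pops):
  #1 pop 0: in={1,2} → {0,1} (was {}); enqueue []
  #2 pop 1: in={0,1,2} → {0,1,2} (was {}); enqueue [0]
  #3 pop 2: in={0,1,2} → {0,1,2} (was {1,2}); enqueue [1]
  #4 pop 3: in={0,1,2} → {2} (was {}); enqueue [2]
  #5 pop 0: in={0,1,2} → {0,1} (no change)
  #6 pop 1: in={0,1,2} → {0,1,2} (no change)
  #7 pop 2: in={0,1,2} → {0,1,2} (no change)

Fixpoint:
  val[0] = {0,1}
  val[1] = {0,1,2}
  val[2] = {0,1,2}
  val[3] = {2}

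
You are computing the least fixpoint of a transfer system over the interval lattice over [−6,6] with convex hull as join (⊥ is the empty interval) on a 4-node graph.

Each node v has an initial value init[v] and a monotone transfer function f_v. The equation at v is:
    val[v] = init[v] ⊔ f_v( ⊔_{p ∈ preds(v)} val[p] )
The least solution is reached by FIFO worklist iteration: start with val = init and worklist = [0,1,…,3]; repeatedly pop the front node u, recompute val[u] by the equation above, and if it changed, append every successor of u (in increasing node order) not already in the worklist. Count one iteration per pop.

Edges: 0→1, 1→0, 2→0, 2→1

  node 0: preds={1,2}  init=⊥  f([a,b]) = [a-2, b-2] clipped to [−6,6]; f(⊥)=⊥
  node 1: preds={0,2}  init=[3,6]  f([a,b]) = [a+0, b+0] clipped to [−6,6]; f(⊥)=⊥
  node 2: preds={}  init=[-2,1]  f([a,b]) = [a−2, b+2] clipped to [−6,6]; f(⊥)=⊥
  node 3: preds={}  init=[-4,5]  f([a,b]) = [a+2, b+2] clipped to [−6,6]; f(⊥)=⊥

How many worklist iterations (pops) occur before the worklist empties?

7

Worklist (7 pops):
  #1 pop 0: in=[-2,6] → [-4,4] (was ⊥); enqueue []
  #2 pop 1: in=[-4,4] → [-4,6] (was [3,6]); enqueue [0]
  #3 pop 2: in=⊥ → [-2,1] (no change)
  #4 pop 3: in=⊥ → [-4,5] (no change)
  #5 pop 0: in=[-4,6] → [-6,4] (was [-4,4]); enqueue [1]
  #6 pop 1: in=[-6,4] → [-6,6] (was [-4,6]); enqueue [0]
  #7 pop 0: in=[-6,6] → [-6,4] (no change)

Fixpoint:
  val[0] = [-6,4]
  val[1] = [-6,6]
  val[2] = [-2,1]
  val[3] = [-4,5]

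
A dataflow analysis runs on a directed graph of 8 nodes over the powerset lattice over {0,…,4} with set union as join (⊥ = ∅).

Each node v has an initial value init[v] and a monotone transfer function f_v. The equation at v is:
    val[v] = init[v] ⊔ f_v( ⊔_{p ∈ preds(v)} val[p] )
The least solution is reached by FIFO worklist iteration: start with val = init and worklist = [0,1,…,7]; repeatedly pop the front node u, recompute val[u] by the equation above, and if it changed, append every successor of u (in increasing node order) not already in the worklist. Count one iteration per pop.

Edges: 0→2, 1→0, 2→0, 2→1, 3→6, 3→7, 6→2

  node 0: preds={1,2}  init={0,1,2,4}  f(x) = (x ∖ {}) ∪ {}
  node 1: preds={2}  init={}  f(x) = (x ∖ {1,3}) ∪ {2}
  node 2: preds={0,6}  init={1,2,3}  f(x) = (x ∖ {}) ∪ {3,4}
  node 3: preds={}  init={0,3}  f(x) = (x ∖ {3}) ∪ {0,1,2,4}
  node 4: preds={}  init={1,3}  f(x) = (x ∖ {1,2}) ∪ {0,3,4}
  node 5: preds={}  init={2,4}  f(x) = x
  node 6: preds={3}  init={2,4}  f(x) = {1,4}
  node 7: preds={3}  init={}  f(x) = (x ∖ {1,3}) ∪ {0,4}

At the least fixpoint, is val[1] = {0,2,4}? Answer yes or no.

yes

Iteration log — 12 steps:
  step 1. node 0  ⊔preds={1,2,3}  new={0,1,2,3,4}  old={0,1,2,4}  +wl: 
  step 2. node 1  ⊔preds={1,2,3}  new={2}  old={}  +wl: 0
  step 3. node 2  ⊔preds={0,1,2,3,4}  new={0,1,2,3,4}  old={1,2,3}  +wl: 1
  step 4. node 3  ⊔preds={}  new={0,1,2,3,4}  old={0,3}  +wl: 
  step 5. node 4  ⊔preds={}  new={0,1,3,4}  old={1,3}  +wl: 
  step 6. node 5  ⊔preds={}  new={2,4}  stable
  step 7. node 6  ⊔preds={0,1,2,3,4}  new={1,2,4}  old={2,4}  +wl: 2
  step 8. node 7  ⊔preds={0,1,2,3,4}  new={0,2,4}  old={}  +wl: 
  step 9. node 0  ⊔preds={0,1,2,3,4}  new={0,1,2,3,4}  stable
  step 10. node 1  ⊔preds={0,1,2,3,4}  new={0,2,4}  old={2}  +wl: 0
  step 11. node 2  ⊔preds={0,1,2,3,4}  new={0,1,2,3,4}  stable
  step 12. node 0  ⊔preds={0,1,2,3,4}  new={0,1,2,3,4}  stable

Least fixpoint reached:
  node 0: {0,1,2,3,4}
  node 1: {0,2,4}
  node 2: {0,1,2,3,4}
  node 3: {0,1,2,3,4}
  node 4: {0,1,3,4}
  node 5: {2,4}
  node 6: {1,2,4}
  node 7: {0,2,4}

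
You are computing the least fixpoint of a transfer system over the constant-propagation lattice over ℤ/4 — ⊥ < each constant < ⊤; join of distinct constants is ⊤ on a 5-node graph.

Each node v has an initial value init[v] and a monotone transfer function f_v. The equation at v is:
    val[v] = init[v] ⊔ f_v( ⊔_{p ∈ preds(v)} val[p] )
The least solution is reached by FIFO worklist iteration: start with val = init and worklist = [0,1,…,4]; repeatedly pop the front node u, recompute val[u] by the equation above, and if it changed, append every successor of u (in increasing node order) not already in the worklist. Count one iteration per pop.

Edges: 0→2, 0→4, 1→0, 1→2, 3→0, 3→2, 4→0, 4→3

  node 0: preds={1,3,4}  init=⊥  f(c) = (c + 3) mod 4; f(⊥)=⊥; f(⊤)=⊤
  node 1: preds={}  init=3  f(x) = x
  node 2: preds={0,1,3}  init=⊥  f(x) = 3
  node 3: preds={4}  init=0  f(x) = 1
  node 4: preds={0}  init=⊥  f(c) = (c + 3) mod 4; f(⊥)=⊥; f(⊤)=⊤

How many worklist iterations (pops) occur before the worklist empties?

Trace (8 dequeues):
  [1] u=0 | in ⊤ | out ⊤ | prev ⊥ | push {}
  [2] u=1 | in ⊥ | out 3 | ==
  [3] u=2 | in ⊤ | out 3 | prev ⊥ | push {}
  [4] u=3 | in ⊥ | out ⊤ | prev 0 | push {0,2}
  [5] u=4 | in ⊤ | out ⊤ | prev ⊥ | push {3}
  [6] u=0 | in ⊤ | out ⊤ | ==
  [7] u=2 | in ⊤ | out 3 | ==
  [8] u=3 | in ⊤ | out ⊤ | ==

Converged values:
  [0] ⊤
  [1] 3
  [2] 3
  [3] ⊤
  [4] ⊤

8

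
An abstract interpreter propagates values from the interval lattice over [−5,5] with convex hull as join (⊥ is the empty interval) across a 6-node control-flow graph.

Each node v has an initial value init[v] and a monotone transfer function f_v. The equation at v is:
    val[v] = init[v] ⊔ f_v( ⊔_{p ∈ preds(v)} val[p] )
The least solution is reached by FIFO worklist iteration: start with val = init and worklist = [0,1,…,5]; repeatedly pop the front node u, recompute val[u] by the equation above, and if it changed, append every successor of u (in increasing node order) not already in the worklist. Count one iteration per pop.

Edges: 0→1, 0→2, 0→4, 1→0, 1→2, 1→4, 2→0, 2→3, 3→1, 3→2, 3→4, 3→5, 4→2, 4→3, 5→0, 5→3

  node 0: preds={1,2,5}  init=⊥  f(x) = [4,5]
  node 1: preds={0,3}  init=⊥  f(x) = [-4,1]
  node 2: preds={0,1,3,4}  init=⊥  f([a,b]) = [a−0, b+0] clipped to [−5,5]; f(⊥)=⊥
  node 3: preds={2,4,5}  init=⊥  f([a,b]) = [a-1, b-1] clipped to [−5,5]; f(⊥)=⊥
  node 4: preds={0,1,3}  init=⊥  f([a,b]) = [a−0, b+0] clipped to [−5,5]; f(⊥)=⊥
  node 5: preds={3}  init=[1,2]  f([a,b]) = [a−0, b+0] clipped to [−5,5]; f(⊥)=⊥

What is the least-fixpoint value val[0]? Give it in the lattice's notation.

Worklist (11 pops):
  #1 pop 0: in=[1,2] → [4,5] (was ⊥); enqueue []
  #2 pop 1: in=[4,5] → [-4,1] (was ⊥); enqueue [0]
  #3 pop 2: in=[-4,5] → [-4,5] (was ⊥); enqueue []
  #4 pop 3: in=[-4,5] → [-5,4] (was ⊥); enqueue [1,2]
  #5 pop 4: in=[-5,5] → [-5,5] (was ⊥); enqueue [3]
  #6 pop 5: in=[-5,4] → [-5,4] (was [1,2]); enqueue []
  #7 pop 0: in=[-5,5] → [4,5] (no change)
  #8 pop 1: in=[-5,5] → [-4,1] (no change)
  #9 pop 2: in=[-5,5] → [-5,5] (was [-4,5]); enqueue [0]
  #10 pop 3: in=[-5,5] → [-5,4] (no change)
  #11 pop 0: in=[-5,5] → [4,5] (no change)

Fixpoint:
  val[0] = [4,5]
  val[1] = [-4,1]
  val[2] = [-5,5]
  val[3] = [-5,4]
  val[4] = [-5,5]
  val[5] = [-5,4]

[4,5]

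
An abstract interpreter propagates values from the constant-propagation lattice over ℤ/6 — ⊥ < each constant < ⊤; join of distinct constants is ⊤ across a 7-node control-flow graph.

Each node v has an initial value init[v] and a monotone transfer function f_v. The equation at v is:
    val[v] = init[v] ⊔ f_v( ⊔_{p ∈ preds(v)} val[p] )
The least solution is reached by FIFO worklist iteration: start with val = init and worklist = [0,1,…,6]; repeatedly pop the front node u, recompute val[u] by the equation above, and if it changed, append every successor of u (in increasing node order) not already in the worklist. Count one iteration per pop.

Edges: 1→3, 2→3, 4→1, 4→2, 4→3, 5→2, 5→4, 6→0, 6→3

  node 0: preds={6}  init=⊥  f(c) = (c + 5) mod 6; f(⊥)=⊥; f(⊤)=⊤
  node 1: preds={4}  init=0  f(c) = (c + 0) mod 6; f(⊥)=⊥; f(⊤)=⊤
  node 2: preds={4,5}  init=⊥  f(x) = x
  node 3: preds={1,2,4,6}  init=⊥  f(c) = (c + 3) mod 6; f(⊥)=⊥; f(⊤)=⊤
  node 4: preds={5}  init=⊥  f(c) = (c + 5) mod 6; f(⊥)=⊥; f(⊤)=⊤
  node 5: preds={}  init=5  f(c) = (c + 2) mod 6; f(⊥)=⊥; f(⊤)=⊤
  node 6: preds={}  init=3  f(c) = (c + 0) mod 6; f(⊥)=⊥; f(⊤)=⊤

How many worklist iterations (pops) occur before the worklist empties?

Worklist (10 pops):
  #1 pop 0: in=3 → 2 (was ⊥); enqueue []
  #2 pop 1: in=⊥ → 0 (no change)
  #3 pop 2: in=5 → 5 (was ⊥); enqueue []
  #4 pop 3: in=⊤ → ⊤ (was ⊥); enqueue []
  #5 pop 4: in=5 → 4 (was ⊥); enqueue [1,2,3]
  #6 pop 5: in=⊥ → 5 (no change)
  #7 pop 6: in=⊥ → 3 (no change)
  #8 pop 1: in=4 → ⊤ (was 0); enqueue []
  #9 pop 2: in=⊤ → ⊤ (was 5); enqueue []
  #10 pop 3: in=⊤ → ⊤ (no change)

Fixpoint:
  val[0] = 2
  val[1] = ⊤
  val[2] = ⊤
  val[3] = ⊤
  val[4] = 4
  val[5] = 5
  val[6] = 3

10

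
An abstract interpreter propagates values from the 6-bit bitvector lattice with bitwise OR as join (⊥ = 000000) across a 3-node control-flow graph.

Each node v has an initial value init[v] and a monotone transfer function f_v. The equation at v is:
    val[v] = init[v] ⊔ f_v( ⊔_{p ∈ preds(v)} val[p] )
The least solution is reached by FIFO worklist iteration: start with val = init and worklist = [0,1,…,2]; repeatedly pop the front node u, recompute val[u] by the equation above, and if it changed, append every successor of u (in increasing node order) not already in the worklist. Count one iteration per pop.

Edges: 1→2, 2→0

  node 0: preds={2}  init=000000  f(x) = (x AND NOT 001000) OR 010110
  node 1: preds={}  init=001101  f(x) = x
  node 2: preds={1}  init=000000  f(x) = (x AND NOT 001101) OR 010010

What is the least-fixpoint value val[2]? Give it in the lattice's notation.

Trace (4 dequeues):
  [1] u=0 | in 000000 | out 010110 | prev 000000 | push {}
  [2] u=1 | in 000000 | out 001101 | ==
  [3] u=2 | in 001101 | out 010010 | prev 000000 | push {0}
  [4] u=0 | in 010010 | out 010110 | ==

Converged values:
  [0] 010110
  [1] 001101
  [2] 010010

010010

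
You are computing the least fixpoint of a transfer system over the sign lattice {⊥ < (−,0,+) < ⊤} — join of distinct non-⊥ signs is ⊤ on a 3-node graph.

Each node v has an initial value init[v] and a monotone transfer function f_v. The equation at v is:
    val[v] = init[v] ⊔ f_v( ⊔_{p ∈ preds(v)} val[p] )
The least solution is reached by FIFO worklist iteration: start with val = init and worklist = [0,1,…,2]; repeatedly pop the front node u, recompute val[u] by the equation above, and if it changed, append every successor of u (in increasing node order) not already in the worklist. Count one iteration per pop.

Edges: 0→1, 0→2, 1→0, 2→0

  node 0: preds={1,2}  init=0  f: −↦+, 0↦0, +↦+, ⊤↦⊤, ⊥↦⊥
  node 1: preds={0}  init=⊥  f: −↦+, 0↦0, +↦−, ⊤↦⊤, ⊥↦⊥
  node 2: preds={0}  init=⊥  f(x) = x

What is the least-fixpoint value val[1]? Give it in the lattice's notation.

Iteration log — 4 steps:
  step 1. node 0  ⊔preds=⊥  new=0  stable
  step 2. node 1  ⊔preds=0  new=0  old=⊥  +wl: 0
  step 3. node 2  ⊔preds=0  new=0  old=⊥  +wl: 
  step 4. node 0  ⊔preds=0  new=0  stable

Least fixpoint reached:
  node 0: 0
  node 1: 0
  node 2: 0

0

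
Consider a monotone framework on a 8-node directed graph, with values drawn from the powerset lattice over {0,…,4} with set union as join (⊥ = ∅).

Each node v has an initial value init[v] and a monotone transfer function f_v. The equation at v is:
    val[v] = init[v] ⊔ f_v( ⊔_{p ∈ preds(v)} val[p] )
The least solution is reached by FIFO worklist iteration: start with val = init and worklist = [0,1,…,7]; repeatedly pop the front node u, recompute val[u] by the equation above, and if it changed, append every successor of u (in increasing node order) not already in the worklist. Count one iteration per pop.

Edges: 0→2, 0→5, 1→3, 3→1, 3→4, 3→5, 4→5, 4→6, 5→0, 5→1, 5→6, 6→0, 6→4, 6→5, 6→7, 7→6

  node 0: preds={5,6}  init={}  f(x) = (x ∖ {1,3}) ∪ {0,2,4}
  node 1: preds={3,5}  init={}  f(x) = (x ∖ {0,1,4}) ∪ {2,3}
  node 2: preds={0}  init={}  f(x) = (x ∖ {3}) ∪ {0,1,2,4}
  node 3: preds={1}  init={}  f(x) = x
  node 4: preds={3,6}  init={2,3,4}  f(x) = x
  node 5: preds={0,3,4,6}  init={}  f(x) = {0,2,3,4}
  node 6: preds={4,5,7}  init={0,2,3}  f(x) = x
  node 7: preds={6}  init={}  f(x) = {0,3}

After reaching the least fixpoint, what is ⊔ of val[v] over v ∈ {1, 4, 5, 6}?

{0,2,3,4}

Iteration log — 13 steps:
  step 1. node 0  ⊔preds={0,2,3}  new={0,2,4}  old={}  +wl: 
  step 2. node 1  ⊔preds={}  new={2,3}  old={}  +wl: 
  step 3. node 2  ⊔preds={0,2,4}  new={0,1,2,4}  old={}  +wl: 
  step 4. node 3  ⊔preds={2,3}  new={2,3}  old={}  +wl: 1
  step 5. node 4  ⊔preds={0,2,3}  new={0,2,3,4}  old={2,3,4}  +wl: 
  step 6. node 5  ⊔preds={0,2,3,4}  new={0,2,3,4}  old={}  +wl: 0
  step 7. node 6  ⊔preds={0,2,3,4}  new={0,2,3,4}  old={0,2,3}  +wl: 4,5
  step 8. node 7  ⊔preds={0,2,3,4}  new={0,3}  old={}  +wl: 6
  step 9. node 1  ⊔preds={0,2,3,4}  new={2,3}  stable
  step 10. node 0  ⊔preds={0,2,3,4}  new={0,2,4}  stable
  step 11. node 4  ⊔preds={0,2,3,4}  new={0,2,3,4}  stable
  step 12. node 5  ⊔preds={0,2,3,4}  new={0,2,3,4}  stable
  step 13. node 6  ⊔preds={0,2,3,4}  new={0,2,3,4}  stable

Least fixpoint reached:
  node 0: {0,2,4}
  node 1: {2,3}
  node 2: {0,1,2,4}
  node 3: {2,3}
  node 4: {0,2,3,4}
  node 5: {0,2,3,4}
  node 6: {0,2,3,4}
  node 7: {0,3}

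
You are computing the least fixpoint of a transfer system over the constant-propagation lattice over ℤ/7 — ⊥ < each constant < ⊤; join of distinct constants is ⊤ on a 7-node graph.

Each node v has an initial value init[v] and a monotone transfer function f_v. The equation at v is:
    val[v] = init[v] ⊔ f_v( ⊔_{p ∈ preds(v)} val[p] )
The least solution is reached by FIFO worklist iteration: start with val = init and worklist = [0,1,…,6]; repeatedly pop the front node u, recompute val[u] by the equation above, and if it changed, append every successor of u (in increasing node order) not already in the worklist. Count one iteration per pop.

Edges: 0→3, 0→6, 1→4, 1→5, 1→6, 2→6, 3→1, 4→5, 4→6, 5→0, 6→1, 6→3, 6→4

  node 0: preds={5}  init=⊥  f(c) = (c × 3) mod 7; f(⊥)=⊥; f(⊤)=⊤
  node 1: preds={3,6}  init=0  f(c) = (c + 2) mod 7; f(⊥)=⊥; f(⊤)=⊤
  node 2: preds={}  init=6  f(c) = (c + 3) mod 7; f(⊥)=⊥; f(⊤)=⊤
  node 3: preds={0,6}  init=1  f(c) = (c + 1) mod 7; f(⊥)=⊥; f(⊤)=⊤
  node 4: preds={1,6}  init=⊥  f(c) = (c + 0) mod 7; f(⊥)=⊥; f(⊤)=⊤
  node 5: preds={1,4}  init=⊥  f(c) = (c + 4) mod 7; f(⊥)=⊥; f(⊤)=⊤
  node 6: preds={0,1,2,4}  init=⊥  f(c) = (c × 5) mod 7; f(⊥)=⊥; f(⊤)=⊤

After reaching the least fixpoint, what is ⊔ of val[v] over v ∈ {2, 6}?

Worklist (13 pops):
  #1 pop 0: in=⊥ → ⊥ (no change)
  #2 pop 1: in=1 → ⊤ (was 0); enqueue []
  #3 pop 2: in=⊥ → 6 (no change)
  #4 pop 3: in=⊥ → 1 (no change)
  #5 pop 4: in=⊤ → ⊤ (was ⊥); enqueue []
  #6 pop 5: in=⊤ → ⊤ (was ⊥); enqueue [0]
  #7 pop 6: in=⊤ → ⊤ (was ⊥); enqueue [1,3,4]
  #8 pop 0: in=⊤ → ⊤ (was ⊥); enqueue [6]
  #9 pop 1: in=⊤ → ⊤ (no change)
  #10 pop 3: in=⊤ → ⊤ (was 1); enqueue [1]
  #11 pop 4: in=⊤ → ⊤ (no change)
  #12 pop 6: in=⊤ → ⊤ (no change)
  #13 pop 1: in=⊤ → ⊤ (no change)

Fixpoint:
  val[0] = ⊤
  val[1] = ⊤
  val[2] = 6
  val[3] = ⊤
  val[4] = ⊤
  val[5] = ⊤
  val[6] = ⊤

⊤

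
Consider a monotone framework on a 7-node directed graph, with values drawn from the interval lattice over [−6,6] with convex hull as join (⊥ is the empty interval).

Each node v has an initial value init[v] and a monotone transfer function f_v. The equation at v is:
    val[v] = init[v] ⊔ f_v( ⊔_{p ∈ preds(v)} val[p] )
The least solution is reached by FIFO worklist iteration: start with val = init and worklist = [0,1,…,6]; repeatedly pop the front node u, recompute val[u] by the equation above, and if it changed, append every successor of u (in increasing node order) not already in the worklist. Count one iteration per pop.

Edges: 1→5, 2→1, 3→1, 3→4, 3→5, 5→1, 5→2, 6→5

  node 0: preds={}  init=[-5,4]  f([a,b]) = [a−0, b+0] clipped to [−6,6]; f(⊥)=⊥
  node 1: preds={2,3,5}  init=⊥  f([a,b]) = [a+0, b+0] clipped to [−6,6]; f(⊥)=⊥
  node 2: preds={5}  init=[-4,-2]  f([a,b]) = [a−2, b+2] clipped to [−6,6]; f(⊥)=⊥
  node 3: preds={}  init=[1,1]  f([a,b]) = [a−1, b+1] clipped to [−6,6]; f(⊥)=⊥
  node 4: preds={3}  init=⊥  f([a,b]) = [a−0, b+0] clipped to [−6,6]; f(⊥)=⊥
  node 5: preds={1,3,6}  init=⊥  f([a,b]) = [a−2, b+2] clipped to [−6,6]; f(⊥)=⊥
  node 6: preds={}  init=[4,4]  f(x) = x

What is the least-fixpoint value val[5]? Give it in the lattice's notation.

Iteration log — 11 steps:
  step 1. node 0  ⊔preds=⊥  new=[-5,4]  stable
  step 2. node 1  ⊔preds=[-4,1]  new=[-4,1]  old=⊥  +wl: 
  step 3. node 2  ⊔preds=⊥  new=[-4,-2]  stable
  step 4. node 3  ⊔preds=⊥  new=[1,1]  stable
  step 5. node 4  ⊔preds=[1,1]  new=[1,1]  old=⊥  +wl: 
  step 6. node 5  ⊔preds=[-4,4]  new=[-6,6]  old=⊥  +wl: 1,2
  step 7. node 6  ⊔preds=⊥  new=[4,4]  stable
  step 8. node 1  ⊔preds=[-6,6]  new=[-6,6]  old=[-4,1]  +wl: 5
  step 9. node 2  ⊔preds=[-6,6]  new=[-6,6]  old=[-4,-2]  +wl: 1
  step 10. node 5  ⊔preds=[-6,6]  new=[-6,6]  stable
  step 11. node 1  ⊔preds=[-6,6]  new=[-6,6]  stable

Least fixpoint reached:
  node 0: [-5,4]
  node 1: [-6,6]
  node 2: [-6,6]
  node 3: [1,1]
  node 4: [1,1]
  node 5: [-6,6]
  node 6: [4,4]

[-6,6]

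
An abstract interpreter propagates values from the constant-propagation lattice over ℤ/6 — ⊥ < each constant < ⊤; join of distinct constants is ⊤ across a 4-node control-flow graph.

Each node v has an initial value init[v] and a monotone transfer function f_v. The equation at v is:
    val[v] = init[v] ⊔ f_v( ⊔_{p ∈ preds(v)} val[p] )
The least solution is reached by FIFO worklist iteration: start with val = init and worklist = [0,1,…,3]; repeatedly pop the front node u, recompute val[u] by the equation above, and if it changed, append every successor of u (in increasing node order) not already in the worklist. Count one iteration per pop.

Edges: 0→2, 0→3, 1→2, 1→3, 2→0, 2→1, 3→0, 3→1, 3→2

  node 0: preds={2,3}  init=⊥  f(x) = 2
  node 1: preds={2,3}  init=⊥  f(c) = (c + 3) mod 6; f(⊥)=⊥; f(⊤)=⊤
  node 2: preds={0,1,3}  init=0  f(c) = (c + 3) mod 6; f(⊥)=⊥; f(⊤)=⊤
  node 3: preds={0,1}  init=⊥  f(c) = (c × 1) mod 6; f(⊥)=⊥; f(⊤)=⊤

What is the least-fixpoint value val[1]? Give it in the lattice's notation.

Worklist (8 pops):
  #1 pop 0: in=0 → 2 (was ⊥); enqueue []
  #2 pop 1: in=0 → 3 (was ⊥); enqueue []
  #3 pop 2: in=⊤ → ⊤ (was 0); enqueue [0,1]
  #4 pop 3: in=⊤ → ⊤ (was ⊥); enqueue [2]
  #5 pop 0: in=⊤ → 2 (no change)
  #6 pop 1: in=⊤ → ⊤ (was 3); enqueue [3]
  #7 pop 2: in=⊤ → ⊤ (no change)
  #8 pop 3: in=⊤ → ⊤ (no change)

Fixpoint:
  val[0] = 2
  val[1] = ⊤
  val[2] = ⊤
  val[3] = ⊤

⊤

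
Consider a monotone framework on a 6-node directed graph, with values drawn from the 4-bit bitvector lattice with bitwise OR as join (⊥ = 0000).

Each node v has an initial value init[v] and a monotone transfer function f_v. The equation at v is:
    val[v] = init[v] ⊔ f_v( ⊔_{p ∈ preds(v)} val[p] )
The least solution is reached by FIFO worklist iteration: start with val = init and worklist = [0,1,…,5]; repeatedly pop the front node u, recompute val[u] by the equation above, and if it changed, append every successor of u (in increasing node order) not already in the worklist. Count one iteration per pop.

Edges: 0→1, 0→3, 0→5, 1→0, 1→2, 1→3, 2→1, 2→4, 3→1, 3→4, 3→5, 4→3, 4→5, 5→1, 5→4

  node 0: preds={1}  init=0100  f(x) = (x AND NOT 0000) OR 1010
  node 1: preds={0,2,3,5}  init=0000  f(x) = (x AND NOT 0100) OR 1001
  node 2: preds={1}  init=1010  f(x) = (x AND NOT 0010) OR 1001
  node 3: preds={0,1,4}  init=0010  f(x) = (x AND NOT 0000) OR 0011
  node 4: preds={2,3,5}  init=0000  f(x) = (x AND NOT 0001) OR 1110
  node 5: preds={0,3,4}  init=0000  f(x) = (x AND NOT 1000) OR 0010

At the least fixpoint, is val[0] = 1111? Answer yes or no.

yes

Trace (11 dequeues):
  [1] u=0 | in 0000 | out 1110 | prev 0100 | push {}
  [2] u=1 | in 1110 | out 1011 | prev 0000 | push {0}
  [3] u=2 | in 1011 | out 1011 | prev 1010 | push {1}
  [4] u=3 | in 1111 | out 1111 | prev 0010 | push {}
  [5] u=4 | in 1111 | out 1110 | prev 0000 | push {3}
  [6] u=5 | in 1111 | out 0111 | prev 0000 | push {4}
  [7] u=0 | in 1011 | out 1111 | prev 1110 | push {5}
  [8] u=1 | in 1111 | out 1011 | ==
  [9] u=3 | in 1111 | out 1111 | ==
  [10] u=4 | in 1111 | out 1110 | ==
  [11] u=5 | in 1111 | out 0111 | ==

Converged values:
  [0] 1111
  [1] 1011
  [2] 1011
  [3] 1111
  [4] 1110
  [5] 0111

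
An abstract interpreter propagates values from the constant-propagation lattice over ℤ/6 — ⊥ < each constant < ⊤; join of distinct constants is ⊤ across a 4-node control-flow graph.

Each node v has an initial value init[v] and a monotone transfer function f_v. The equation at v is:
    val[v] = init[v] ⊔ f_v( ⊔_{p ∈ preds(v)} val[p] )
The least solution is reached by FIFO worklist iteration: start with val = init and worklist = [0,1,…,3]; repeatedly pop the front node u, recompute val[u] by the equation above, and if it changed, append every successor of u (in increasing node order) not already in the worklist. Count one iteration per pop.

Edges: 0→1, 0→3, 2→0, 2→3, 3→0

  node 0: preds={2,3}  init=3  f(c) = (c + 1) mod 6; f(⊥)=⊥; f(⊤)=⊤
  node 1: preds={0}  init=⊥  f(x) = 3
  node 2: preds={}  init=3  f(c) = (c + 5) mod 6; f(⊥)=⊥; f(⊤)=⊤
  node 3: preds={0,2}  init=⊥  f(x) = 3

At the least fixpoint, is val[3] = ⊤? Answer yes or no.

no

Iteration log — 5 steps:
  step 1. node 0  ⊔preds=3  new=⊤  old=3  +wl: 
  step 2. node 1  ⊔preds=⊤  new=3  old=⊥  +wl: 
  step 3. node 2  ⊔preds=⊥  new=3  stable
  step 4. node 3  ⊔preds=⊤  new=3  old=⊥  +wl: 0
  step 5. node 0  ⊔preds=3  new=⊤  stable

Least fixpoint reached:
  node 0: ⊤
  node 1: 3
  node 2: 3
  node 3: 3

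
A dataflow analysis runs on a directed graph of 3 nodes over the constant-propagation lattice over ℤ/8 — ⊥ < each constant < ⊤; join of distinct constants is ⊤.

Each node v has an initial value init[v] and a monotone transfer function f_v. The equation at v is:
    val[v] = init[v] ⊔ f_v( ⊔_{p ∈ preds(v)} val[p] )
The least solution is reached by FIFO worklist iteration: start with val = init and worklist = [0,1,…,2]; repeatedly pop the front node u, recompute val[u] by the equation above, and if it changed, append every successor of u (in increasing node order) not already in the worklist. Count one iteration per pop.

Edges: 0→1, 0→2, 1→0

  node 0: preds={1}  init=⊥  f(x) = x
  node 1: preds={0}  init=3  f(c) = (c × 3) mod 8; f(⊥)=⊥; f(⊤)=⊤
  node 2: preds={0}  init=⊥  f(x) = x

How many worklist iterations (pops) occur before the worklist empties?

Trace (6 dequeues):
  [1] u=0 | in 3 | out 3 | prev ⊥ | push {}
  [2] u=1 | in 3 | out ⊤ | prev 3 | push {0}
  [3] u=2 | in 3 | out 3 | prev ⊥ | push {}
  [4] u=0 | in ⊤ | out ⊤ | prev 3 | push {1,2}
  [5] u=1 | in ⊤ | out ⊤ | ==
  [6] u=2 | in ⊤ | out ⊤ | prev 3 | push {}

Converged values:
  [0] ⊤
  [1] ⊤
  [2] ⊤

6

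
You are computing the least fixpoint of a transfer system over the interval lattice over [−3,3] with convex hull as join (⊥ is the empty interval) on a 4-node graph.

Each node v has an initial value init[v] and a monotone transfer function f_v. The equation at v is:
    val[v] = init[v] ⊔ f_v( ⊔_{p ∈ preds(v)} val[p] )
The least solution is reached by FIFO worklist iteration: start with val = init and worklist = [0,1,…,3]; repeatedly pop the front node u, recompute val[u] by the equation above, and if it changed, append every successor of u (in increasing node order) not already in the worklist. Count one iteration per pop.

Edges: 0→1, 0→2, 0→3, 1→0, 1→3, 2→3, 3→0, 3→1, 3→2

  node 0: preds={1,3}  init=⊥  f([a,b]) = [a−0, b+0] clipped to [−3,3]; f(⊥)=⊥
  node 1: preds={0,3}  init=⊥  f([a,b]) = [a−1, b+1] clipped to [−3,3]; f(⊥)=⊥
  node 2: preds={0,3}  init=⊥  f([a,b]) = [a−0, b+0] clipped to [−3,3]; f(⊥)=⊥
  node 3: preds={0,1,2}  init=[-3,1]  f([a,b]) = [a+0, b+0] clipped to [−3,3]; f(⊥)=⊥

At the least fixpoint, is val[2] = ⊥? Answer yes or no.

Iteration log — 12 steps:
  step 1. node 0  ⊔preds=[-3,1]  new=[-3,1]  old=⊥  +wl: 
  step 2. node 1  ⊔preds=[-3,1]  new=[-3,2]  old=⊥  +wl: 0
  step 3. node 2  ⊔preds=[-3,1]  new=[-3,1]  old=⊥  +wl: 
  step 4. node 3  ⊔preds=[-3,2]  new=[-3,2]  old=[-3,1]  +wl: 1,2
  step 5. node 0  ⊔preds=[-3,2]  new=[-3,2]  old=[-3,1]  +wl: 3
  step 6. node 1  ⊔preds=[-3,2]  new=[-3,3]  old=[-3,2]  +wl: 0
  step 7. node 2  ⊔preds=[-3,2]  new=[-3,2]  old=[-3,1]  +wl: 
  step 8. node 3  ⊔preds=[-3,3]  new=[-3,3]  old=[-3,2]  +wl: 1,2
  step 9. node 0  ⊔preds=[-3,3]  new=[-3,3]  old=[-3,2]  +wl: 3
  step 10. node 1  ⊔preds=[-3,3]  new=[-3,3]  stable
  step 11. node 2  ⊔preds=[-3,3]  new=[-3,3]  old=[-3,2]  +wl: 
  step 12. node 3  ⊔preds=[-3,3]  new=[-3,3]  stable

Least fixpoint reached:
  node 0: [-3,3]
  node 1: [-3,3]
  node 2: [-3,3]
  node 3: [-3,3]

no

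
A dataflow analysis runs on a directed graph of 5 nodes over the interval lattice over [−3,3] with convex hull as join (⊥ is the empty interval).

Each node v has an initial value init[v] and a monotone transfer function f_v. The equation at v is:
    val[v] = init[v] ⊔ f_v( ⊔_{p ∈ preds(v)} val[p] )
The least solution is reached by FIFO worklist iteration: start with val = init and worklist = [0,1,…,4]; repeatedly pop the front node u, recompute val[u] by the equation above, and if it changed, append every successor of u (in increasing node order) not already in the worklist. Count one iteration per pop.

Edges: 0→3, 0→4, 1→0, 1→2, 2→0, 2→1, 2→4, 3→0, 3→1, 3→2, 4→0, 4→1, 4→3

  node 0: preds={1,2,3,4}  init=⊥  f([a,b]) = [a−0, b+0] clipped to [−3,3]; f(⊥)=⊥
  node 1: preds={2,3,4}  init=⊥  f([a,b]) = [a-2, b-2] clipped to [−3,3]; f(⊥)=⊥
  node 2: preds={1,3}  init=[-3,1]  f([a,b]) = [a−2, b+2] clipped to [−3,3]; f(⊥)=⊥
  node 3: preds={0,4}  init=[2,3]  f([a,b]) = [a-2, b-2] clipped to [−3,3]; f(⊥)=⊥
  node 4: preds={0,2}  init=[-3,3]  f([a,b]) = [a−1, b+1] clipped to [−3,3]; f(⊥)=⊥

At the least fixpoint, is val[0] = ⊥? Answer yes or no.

Worklist (8 pops):
  #1 pop 0: in=[-3,3] → [-3,3] (was ⊥); enqueue []
  #2 pop 1: in=[-3,3] → [-3,1] (was ⊥); enqueue [0]
  #3 pop 2: in=[-3,3] → [-3,3] (was [-3,1]); enqueue [1]
  #4 pop 3: in=[-3,3] → [-3,3] (was [2,3]); enqueue [2]
  #5 pop 4: in=[-3,3] → [-3,3] (no change)
  #6 pop 0: in=[-3,3] → [-3,3] (no change)
  #7 pop 1: in=[-3,3] → [-3,1] (no change)
  #8 pop 2: in=[-3,3] → [-3,3] (no change)

Fixpoint:
  val[0] = [-3,3]
  val[1] = [-3,1]
  val[2] = [-3,3]
  val[3] = [-3,3]
  val[4] = [-3,3]

no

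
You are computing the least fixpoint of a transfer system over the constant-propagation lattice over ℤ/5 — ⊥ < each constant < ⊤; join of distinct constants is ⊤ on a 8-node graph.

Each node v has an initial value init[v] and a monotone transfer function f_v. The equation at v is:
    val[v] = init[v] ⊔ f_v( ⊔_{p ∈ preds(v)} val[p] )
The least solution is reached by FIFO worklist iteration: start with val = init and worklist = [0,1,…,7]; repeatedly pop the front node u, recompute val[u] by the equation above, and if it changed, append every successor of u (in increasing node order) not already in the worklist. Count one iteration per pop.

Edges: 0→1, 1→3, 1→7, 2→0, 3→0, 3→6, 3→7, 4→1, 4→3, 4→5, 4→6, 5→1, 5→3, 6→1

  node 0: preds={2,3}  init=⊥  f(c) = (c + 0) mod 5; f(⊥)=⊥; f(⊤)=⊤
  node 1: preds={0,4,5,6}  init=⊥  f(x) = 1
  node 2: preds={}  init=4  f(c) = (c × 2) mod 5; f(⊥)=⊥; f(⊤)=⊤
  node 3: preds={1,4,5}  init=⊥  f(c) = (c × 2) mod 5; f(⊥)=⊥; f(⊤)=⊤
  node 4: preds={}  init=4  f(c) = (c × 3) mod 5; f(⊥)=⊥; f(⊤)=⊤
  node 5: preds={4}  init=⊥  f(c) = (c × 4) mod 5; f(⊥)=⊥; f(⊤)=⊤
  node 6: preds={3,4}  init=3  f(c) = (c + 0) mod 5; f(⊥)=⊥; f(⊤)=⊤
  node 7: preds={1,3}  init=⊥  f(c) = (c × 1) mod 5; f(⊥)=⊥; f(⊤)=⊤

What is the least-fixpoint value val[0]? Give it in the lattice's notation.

Iteration log — 11 steps:
  step 1. node 0  ⊔preds=4  new=4  old=⊥  +wl: 
  step 2. node 1  ⊔preds=⊤  new=1  old=⊥  +wl: 
  step 3. node 2  ⊔preds=⊥  new=4  stable
  step 4. node 3  ⊔preds=⊤  new=⊤  old=⊥  +wl: 0
  step 5. node 4  ⊔preds=⊥  new=4  stable
  step 6. node 5  ⊔preds=4  new=1  old=⊥  +wl: 1,3
  step 7. node 6  ⊔preds=⊤  new=⊤  old=3  +wl: 
  step 8. node 7  ⊔preds=⊤  new=⊤  old=⊥  +wl: 
  step 9. node 0  ⊔preds=⊤  new=⊤  old=4  +wl: 
  step 10. node 1  ⊔preds=⊤  new=1  stable
  step 11. node 3  ⊔preds=⊤  new=⊤  stable

Least fixpoint reached:
  node 0: ⊤
  node 1: 1
  node 2: 4
  node 3: ⊤
  node 4: 4
  node 5: 1
  node 6: ⊤
  node 7: ⊤

⊤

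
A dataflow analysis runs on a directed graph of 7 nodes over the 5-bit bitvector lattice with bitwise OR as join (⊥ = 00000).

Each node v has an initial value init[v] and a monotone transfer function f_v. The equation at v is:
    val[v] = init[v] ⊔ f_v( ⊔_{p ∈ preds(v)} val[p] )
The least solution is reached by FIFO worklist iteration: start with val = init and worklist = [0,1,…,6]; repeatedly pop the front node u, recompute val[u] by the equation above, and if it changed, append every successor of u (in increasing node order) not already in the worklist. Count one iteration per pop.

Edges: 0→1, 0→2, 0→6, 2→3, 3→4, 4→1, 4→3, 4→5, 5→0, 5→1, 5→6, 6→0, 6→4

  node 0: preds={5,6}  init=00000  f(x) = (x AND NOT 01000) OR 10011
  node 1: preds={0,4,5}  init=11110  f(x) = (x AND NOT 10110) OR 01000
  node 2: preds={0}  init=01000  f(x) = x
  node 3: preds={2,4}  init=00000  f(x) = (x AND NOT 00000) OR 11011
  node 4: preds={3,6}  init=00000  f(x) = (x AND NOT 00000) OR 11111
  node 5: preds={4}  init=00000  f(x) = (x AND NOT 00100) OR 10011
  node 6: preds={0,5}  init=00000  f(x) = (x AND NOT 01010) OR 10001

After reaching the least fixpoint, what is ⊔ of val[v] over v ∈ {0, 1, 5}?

Worklist (11 pops):
  #1 pop 0: in=00000 → 10011 (was 00000); enqueue []
  #2 pop 1: in=10011 → 11111 (was 11110); enqueue []
  #3 pop 2: in=10011 → 11011 (was 01000); enqueue []
  #4 pop 3: in=11011 → 11011 (was 00000); enqueue []
  #5 pop 4: in=11011 → 11111 (was 00000); enqueue [1,3]
  #6 pop 5: in=11111 → 11011 (was 00000); enqueue [0]
  #7 pop 6: in=11011 → 10001 (was 00000); enqueue [4]
  #8 pop 1: in=11111 → 11111 (no change)
  #9 pop 3: in=11111 → 11111 (was 11011); enqueue []
  #10 pop 0: in=11011 → 10011 (no change)
  #11 pop 4: in=11111 → 11111 (no change)

Fixpoint:
  val[0] = 10011
  val[1] = 11111
  val[2] = 11011
  val[3] = 11111
  val[4] = 11111
  val[5] = 11011
  val[6] = 10001

11111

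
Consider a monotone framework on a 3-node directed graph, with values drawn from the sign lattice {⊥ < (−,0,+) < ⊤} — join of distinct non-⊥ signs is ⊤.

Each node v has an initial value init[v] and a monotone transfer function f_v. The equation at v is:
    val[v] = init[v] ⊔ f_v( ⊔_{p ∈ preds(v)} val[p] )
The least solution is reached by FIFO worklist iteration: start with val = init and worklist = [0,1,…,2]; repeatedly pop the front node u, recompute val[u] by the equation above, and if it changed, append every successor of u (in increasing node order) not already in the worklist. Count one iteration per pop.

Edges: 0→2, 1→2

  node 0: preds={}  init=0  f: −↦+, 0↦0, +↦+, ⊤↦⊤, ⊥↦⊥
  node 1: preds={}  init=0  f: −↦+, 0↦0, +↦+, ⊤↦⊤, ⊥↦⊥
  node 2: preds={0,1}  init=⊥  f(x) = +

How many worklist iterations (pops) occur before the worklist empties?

Worklist (3 pops):
  #1 pop 0: in=⊥ → 0 (no change)
  #2 pop 1: in=⊥ → 0 (no change)
  #3 pop 2: in=0 → + (was ⊥); enqueue []

Fixpoint:
  val[0] = 0
  val[1] = 0
  val[2] = +

3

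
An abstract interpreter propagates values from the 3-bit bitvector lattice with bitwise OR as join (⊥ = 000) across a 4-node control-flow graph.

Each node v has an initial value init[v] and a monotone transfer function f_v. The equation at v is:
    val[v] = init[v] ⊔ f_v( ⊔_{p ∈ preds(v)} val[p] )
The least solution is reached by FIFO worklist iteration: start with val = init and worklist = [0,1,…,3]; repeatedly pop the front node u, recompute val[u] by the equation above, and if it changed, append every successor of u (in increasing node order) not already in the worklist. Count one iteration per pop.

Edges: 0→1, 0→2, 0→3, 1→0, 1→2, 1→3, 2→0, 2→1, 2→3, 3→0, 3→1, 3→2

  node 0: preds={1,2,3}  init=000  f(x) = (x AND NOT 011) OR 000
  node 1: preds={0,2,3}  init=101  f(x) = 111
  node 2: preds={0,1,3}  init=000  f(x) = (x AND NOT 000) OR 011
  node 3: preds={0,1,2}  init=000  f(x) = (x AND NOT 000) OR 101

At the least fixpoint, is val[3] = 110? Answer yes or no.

no

Trace (7 dequeues):
  [1] u=0 | in 101 | out 100 | prev 000 | push {}
  [2] u=1 | in 100 | out 111 | prev 101 | push {0}
  [3] u=2 | in 111 | out 111 | prev 000 | push {1}
  [4] u=3 | in 111 | out 111 | prev 000 | push {2}
  [5] u=0 | in 111 | out 100 | ==
  [6] u=1 | in 111 | out 111 | ==
  [7] u=2 | in 111 | out 111 | ==

Converged values:
  [0] 100
  [1] 111
  [2] 111
  [3] 111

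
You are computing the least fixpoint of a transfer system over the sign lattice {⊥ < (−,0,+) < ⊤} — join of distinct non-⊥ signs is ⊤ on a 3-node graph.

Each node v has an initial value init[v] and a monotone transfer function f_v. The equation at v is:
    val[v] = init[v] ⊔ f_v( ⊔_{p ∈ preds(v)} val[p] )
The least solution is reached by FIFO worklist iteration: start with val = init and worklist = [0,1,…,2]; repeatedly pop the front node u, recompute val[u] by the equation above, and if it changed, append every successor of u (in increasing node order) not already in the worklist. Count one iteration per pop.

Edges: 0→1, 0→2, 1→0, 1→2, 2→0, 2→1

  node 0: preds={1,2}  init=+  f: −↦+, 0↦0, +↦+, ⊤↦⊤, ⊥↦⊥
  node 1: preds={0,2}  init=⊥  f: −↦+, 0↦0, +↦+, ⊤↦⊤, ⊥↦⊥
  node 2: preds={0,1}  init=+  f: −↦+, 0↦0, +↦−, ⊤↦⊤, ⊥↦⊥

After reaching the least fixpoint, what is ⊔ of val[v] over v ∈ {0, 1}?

⊤

Trace (7 dequeues):
  [1] u=0 | in + | out + | ==
  [2] u=1 | in + | out + | prev ⊥ | push {0}
  [3] u=2 | in + | out ⊤ | prev + | push {1}
  [4] u=0 | in ⊤ | out ⊤ | prev + | push {2}
  [5] u=1 | in ⊤ | out ⊤ | prev + | push {0}
  [6] u=2 | in ⊤ | out ⊤ | ==
  [7] u=0 | in ⊤ | out ⊤ | ==

Converged values:
  [0] ⊤
  [1] ⊤
  [2] ⊤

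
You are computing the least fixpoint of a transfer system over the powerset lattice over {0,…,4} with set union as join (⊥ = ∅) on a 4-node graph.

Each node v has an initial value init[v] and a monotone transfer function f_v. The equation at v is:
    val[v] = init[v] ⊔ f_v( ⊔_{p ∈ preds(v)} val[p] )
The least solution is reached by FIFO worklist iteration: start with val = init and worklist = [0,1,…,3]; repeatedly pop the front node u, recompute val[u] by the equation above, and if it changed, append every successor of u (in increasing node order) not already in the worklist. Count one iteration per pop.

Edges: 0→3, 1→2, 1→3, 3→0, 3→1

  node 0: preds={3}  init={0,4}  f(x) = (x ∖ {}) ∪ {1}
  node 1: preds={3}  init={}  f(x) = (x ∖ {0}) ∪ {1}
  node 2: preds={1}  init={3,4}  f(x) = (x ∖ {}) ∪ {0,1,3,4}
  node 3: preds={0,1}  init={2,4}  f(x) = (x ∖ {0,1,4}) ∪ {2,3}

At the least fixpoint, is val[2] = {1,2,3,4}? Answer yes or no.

Worklist (8 pops):
  #1 pop 0: in={2,4} → {0,1,2,4} (was {0,4}); enqueue []
  #2 pop 1: in={2,4} → {1,2,4} (was {}); enqueue []
  #3 pop 2: in={1,2,4} → {0,1,2,3,4} (was {3,4}); enqueue []
  #4 pop 3: in={0,1,2,4} → {2,3,4} (was {2,4}); enqueue [0,1]
  #5 pop 0: in={2,3,4} → {0,1,2,3,4} (was {0,1,2,4}); enqueue [3]
  #6 pop 1: in={2,3,4} → {1,2,3,4} (was {1,2,4}); enqueue [2]
  #7 pop 3: in={0,1,2,3,4} → {2,3,4} (no change)
  #8 pop 2: in={1,2,3,4} → {0,1,2,3,4} (no change)

Fixpoint:
  val[0] = {0,1,2,3,4}
  val[1] = {1,2,3,4}
  val[2] = {0,1,2,3,4}
  val[3] = {2,3,4}

no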